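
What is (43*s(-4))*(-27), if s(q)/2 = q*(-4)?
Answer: -37152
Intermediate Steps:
s(q) = -8*q (s(q) = 2*(q*(-4)) = 2*(-4*q) = -8*q)
(43*s(-4))*(-27) = (43*(-8*(-4)))*(-27) = (43*32)*(-27) = 1376*(-27) = -37152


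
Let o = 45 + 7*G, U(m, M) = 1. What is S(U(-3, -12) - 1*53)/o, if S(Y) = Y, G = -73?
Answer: 26/233 ≈ 0.11159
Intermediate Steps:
o = -466 (o = 45 + 7*(-73) = 45 - 511 = -466)
S(U(-3, -12) - 1*53)/o = (1 - 1*53)/(-466) = (1 - 53)*(-1/466) = -52*(-1/466) = 26/233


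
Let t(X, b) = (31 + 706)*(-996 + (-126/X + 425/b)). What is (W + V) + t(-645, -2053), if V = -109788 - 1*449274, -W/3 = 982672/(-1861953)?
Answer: -354253408915749353/273952248145 ≈ -1.2931e+6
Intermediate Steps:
W = 982672/620651 (W = -2948016/(-1861953) = -2948016*(-1)/1861953 = -3*(-982672/1861953) = 982672/620651 ≈ 1.5833)
V = -559062 (V = -109788 - 449274 = -559062)
t(X, b) = -734052 - 92862/X + 313225/b (t(X, b) = 737*(-996 - 126/X + 425/b) = -734052 - 92862/X + 313225/b)
(W + V) + t(-645, -2053) = (982672/620651 - 559062) + (-734052 - 92862/(-645) + 313225/(-2053)) = -346981406690/620651 + (-734052 - 92862*(-1/645) + 313225*(-1/2053)) = -346981406690/620651 + (-734052 + 30954/215 - 313225/2053) = -346981406690/620651 - 324010677353/441395 = -354253408915749353/273952248145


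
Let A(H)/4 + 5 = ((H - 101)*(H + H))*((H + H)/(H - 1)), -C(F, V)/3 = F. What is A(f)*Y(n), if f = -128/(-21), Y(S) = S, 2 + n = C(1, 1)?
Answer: 2616983660/47187 ≈ 55460.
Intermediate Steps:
C(F, V) = -3*F
n = -5 (n = -2 - 3*1 = -2 - 3 = -5)
f = 128/21 (f = -128*(-1/21) = 128/21 ≈ 6.0952)
A(H) = -20 + 16*H²*(-101 + H)/(-1 + H) (A(H) = -20 + 4*(((H - 101)*(H + H))*((H + H)/(H - 1))) = -20 + 4*(((-101 + H)*(2*H))*((2*H)/(-1 + H))) = -20 + 4*((2*H*(-101 + H))*(2*H/(-1 + H))) = -20 + 4*(4*H²*(-101 + H)/(-1 + H)) = -20 + 16*H²*(-101 + H)/(-1 + H))
A(f)*Y(n) = (4*(5 - 404*(128/21)² - 5*128/21 + 4*(128/21)³)/(-1 + 128/21))*(-5) = (4*(5 - 404*16384/441 - 640/21 + 4*(2097152/9261))/(107/21))*(-5) = (4*(21/107)*(5 - 6619136/441 - 640/21 + 8388608/9261))*(-5) = (4*(21/107)*(-130849183/9261))*(-5) = -523396732/47187*(-5) = 2616983660/47187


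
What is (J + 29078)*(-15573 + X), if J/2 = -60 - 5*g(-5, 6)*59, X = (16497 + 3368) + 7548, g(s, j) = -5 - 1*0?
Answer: 377790720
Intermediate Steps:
g(s, j) = -5 (g(s, j) = -5 + 0 = -5)
X = 27413 (X = 19865 + 7548 = 27413)
J = 2830 (J = 2*(-60 - 5*(-5)*59) = 2*(-60 + 25*59) = 2*(-60 + 1475) = 2*1415 = 2830)
(J + 29078)*(-15573 + X) = (2830 + 29078)*(-15573 + 27413) = 31908*11840 = 377790720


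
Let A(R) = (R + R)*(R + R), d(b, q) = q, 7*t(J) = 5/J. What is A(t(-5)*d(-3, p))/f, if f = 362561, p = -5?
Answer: 100/17765489 ≈ 5.6289e-6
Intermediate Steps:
t(J) = 5/(7*J) (t(J) = (5/J)/7 = 5/(7*J))
A(R) = 4*R**2 (A(R) = (2*R)*(2*R) = 4*R**2)
A(t(-5)*d(-3, p))/f = (4*(((5/7)/(-5))*(-5))**2)/362561 = (4*(((5/7)*(-1/5))*(-5))**2)*(1/362561) = (4*(-1/7*(-5))**2)*(1/362561) = (4*(5/7)**2)*(1/362561) = (4*(25/49))*(1/362561) = (100/49)*(1/362561) = 100/17765489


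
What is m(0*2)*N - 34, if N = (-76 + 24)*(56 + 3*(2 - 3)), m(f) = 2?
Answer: -5546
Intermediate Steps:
N = -2756 (N = -52*(56 + 3*(-1)) = -52*(56 - 3) = -52*53 = -2756)
m(0*2)*N - 34 = 2*(-2756) - 34 = -5512 - 34 = -5546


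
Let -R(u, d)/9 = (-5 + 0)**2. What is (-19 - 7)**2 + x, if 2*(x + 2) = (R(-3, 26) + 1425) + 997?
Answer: 3545/2 ≈ 1772.5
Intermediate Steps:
R(u, d) = -225 (R(u, d) = -9*(-5 + 0)**2 = -9*(-5)**2 = -9*25 = -225)
x = 2193/2 (x = -2 + ((-225 + 1425) + 997)/2 = -2 + (1200 + 997)/2 = -2 + (1/2)*2197 = -2 + 2197/2 = 2193/2 ≈ 1096.5)
(-19 - 7)**2 + x = (-19 - 7)**2 + 2193/2 = (-26)**2 + 2193/2 = 676 + 2193/2 = 3545/2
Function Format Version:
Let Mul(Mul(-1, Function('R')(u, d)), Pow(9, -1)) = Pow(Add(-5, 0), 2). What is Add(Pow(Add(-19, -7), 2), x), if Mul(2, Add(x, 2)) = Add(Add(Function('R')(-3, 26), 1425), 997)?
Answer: Rational(3545, 2) ≈ 1772.5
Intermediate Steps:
Function('R')(u, d) = -225 (Function('R')(u, d) = Mul(-9, Pow(Add(-5, 0), 2)) = Mul(-9, Pow(-5, 2)) = Mul(-9, 25) = -225)
x = Rational(2193, 2) (x = Add(-2, Mul(Rational(1, 2), Add(Add(-225, 1425), 997))) = Add(-2, Mul(Rational(1, 2), Add(1200, 997))) = Add(-2, Mul(Rational(1, 2), 2197)) = Add(-2, Rational(2197, 2)) = Rational(2193, 2) ≈ 1096.5)
Add(Pow(Add(-19, -7), 2), x) = Add(Pow(Add(-19, -7), 2), Rational(2193, 2)) = Add(Pow(-26, 2), Rational(2193, 2)) = Add(676, Rational(2193, 2)) = Rational(3545, 2)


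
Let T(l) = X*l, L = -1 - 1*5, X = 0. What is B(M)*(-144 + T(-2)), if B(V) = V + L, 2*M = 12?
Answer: 0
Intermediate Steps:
L = -6 (L = -1 - 5 = -6)
M = 6 (M = (1/2)*12 = 6)
B(V) = -6 + V (B(V) = V - 6 = -6 + V)
T(l) = 0 (T(l) = 0*l = 0)
B(M)*(-144 + T(-2)) = (-6 + 6)*(-144 + 0) = 0*(-144) = 0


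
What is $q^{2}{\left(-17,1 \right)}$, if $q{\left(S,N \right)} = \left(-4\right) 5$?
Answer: $400$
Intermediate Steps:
$q{\left(S,N \right)} = -20$
$q^{2}{\left(-17,1 \right)} = \left(-20\right)^{2} = 400$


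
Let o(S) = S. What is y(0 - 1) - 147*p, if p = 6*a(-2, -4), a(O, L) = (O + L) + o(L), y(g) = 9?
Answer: 8829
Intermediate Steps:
a(O, L) = O + 2*L (a(O, L) = (O + L) + L = (L + O) + L = O + 2*L)
p = -60 (p = 6*(-2 + 2*(-4)) = 6*(-2 - 8) = 6*(-10) = -60)
y(0 - 1) - 147*p = 9 - 147*(-60) = 9 + 8820 = 8829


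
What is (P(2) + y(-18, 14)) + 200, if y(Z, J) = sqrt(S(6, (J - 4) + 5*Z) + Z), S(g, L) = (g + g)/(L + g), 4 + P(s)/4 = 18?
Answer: 256 + 4*I*sqrt(1554)/37 ≈ 256.0 + 4.2617*I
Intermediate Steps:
P(s) = 56 (P(s) = -16 + 4*18 = -16 + 72 = 56)
S(g, L) = 2*g/(L + g) (S(g, L) = (2*g)/(L + g) = 2*g/(L + g))
y(Z, J) = sqrt(Z + 12/(2 + J + 5*Z)) (y(Z, J) = sqrt(2*6/(((J - 4) + 5*Z) + 6) + Z) = sqrt(2*6/(((-4 + J) + 5*Z) + 6) + Z) = sqrt(2*6/((-4 + J + 5*Z) + 6) + Z) = sqrt(2*6/(2 + J + 5*Z) + Z) = sqrt(12/(2 + J + 5*Z) + Z) = sqrt(Z + 12/(2 + J + 5*Z)))
(P(2) + y(-18, 14)) + 200 = (56 + sqrt((12 - 18*(2 + 14 + 5*(-18)))/(2 + 14 + 5*(-18)))) + 200 = (56 + sqrt((12 - 18*(2 + 14 - 90))/(2 + 14 - 90))) + 200 = (56 + sqrt((12 - 18*(-74))/(-74))) + 200 = (56 + sqrt(-(12 + 1332)/74)) + 200 = (56 + sqrt(-1/74*1344)) + 200 = (56 + sqrt(-672/37)) + 200 = (56 + 4*I*sqrt(1554)/37) + 200 = 256 + 4*I*sqrt(1554)/37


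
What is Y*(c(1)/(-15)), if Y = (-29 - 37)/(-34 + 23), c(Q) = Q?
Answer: -⅖ ≈ -0.40000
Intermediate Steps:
Y = 6 (Y = -66/(-11) = -66*(-1/11) = 6)
Y*(c(1)/(-15)) = 6*(1/(-15)) = 6*(1*(-1/15)) = 6*(-1/15) = -⅖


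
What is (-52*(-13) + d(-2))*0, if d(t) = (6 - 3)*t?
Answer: 0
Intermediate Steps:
d(t) = 3*t
(-52*(-13) + d(-2))*0 = (-52*(-13) + 3*(-2))*0 = (676 - 6)*0 = 670*0 = 0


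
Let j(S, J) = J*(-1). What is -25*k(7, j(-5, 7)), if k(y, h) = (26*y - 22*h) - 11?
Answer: -8125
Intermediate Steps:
j(S, J) = -J
k(y, h) = -11 - 22*h + 26*y (k(y, h) = (-22*h + 26*y) - 11 = -11 - 22*h + 26*y)
-25*k(7, j(-5, 7)) = -25*(-11 - (-22)*7 + 26*7) = -25*(-11 - 22*(-7) + 182) = -25*(-11 + 154 + 182) = -25*325 = -8125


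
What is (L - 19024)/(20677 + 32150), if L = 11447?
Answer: -7577/52827 ≈ -0.14343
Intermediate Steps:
(L - 19024)/(20677 + 32150) = (11447 - 19024)/(20677 + 32150) = -7577/52827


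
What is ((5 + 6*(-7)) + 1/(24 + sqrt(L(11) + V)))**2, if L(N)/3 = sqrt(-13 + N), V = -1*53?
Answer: (37 - 1/(24 + sqrt(-53 + 3*I*sqrt(2))))**2 ≈ 1366.2 + 0.837*I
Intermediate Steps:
V = -53
L(N) = 3*sqrt(-13 + N)
((5 + 6*(-7)) + 1/(24 + sqrt(L(11) + V)))**2 = ((5 + 6*(-7)) + 1/(24 + sqrt(3*sqrt(-13 + 11) - 53)))**2 = ((5 - 42) + 1/(24 + sqrt(3*sqrt(-2) - 53)))**2 = (-37 + 1/(24 + sqrt(3*(I*sqrt(2)) - 53)))**2 = (-37 + 1/(24 + sqrt(3*I*sqrt(2) - 53)))**2 = (-37 + 1/(24 + sqrt(-53 + 3*I*sqrt(2))))**2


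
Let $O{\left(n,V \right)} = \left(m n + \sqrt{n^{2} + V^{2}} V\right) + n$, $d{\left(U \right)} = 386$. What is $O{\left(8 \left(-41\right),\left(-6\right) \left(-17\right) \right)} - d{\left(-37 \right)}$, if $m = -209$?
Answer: $67838 + 204 \sqrt{29497} \approx 1.0287 \cdot 10^{5}$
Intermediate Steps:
$O{\left(n,V \right)} = - 208 n + V \sqrt{V^{2} + n^{2}}$ ($O{\left(n,V \right)} = \left(- 209 n + \sqrt{n^{2} + V^{2}} V\right) + n = \left(- 209 n + \sqrt{V^{2} + n^{2}} V\right) + n = \left(- 209 n + V \sqrt{V^{2} + n^{2}}\right) + n = - 208 n + V \sqrt{V^{2} + n^{2}}$)
$O{\left(8 \left(-41\right),\left(-6\right) \left(-17\right) \right)} - d{\left(-37 \right)} = \left(- 208 \cdot 8 \left(-41\right) + \left(-6\right) \left(-17\right) \sqrt{\left(\left(-6\right) \left(-17\right)\right)^{2} + \left(8 \left(-41\right)\right)^{2}}\right) - 386 = \left(\left(-208\right) \left(-328\right) + 102 \sqrt{102^{2} + \left(-328\right)^{2}}\right) - 386 = \left(68224 + 102 \sqrt{10404 + 107584}\right) - 386 = \left(68224 + 102 \sqrt{117988}\right) - 386 = \left(68224 + 102 \cdot 2 \sqrt{29497}\right) - 386 = \left(68224 + 204 \sqrt{29497}\right) - 386 = 67838 + 204 \sqrt{29497}$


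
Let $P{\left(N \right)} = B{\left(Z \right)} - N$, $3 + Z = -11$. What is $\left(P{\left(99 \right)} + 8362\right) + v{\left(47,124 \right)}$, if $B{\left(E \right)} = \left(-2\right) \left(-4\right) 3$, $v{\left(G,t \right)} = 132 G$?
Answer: $14491$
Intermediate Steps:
$Z = -14$ ($Z = -3 - 11 = -14$)
$B{\left(E \right)} = 24$ ($B{\left(E \right)} = 8 \cdot 3 = 24$)
$P{\left(N \right)} = 24 - N$
$\left(P{\left(99 \right)} + 8362\right) + v{\left(47,124 \right)} = \left(\left(24 - 99\right) + 8362\right) + 132 \cdot 47 = \left(\left(24 - 99\right) + 8362\right) + 6204 = \left(-75 + 8362\right) + 6204 = 8287 + 6204 = 14491$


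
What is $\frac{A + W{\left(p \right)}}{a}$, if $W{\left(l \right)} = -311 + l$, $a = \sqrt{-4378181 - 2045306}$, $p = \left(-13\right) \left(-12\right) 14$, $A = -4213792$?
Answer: $\frac{4211919 i \sqrt{6423487}}{6423487} \approx 1661.9 i$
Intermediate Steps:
$p = 2184$ ($p = 156 \cdot 14 = 2184$)
$a = i \sqrt{6423487}$ ($a = \sqrt{-6423487} = i \sqrt{6423487} \approx 2534.5 i$)
$\frac{A + W{\left(p \right)}}{a} = \frac{-4213792 + \left(-311 + 2184\right)}{i \sqrt{6423487}} = \left(-4213792 + 1873\right) \left(- \frac{i \sqrt{6423487}}{6423487}\right) = - 4211919 \left(- \frac{i \sqrt{6423487}}{6423487}\right) = \frac{4211919 i \sqrt{6423487}}{6423487}$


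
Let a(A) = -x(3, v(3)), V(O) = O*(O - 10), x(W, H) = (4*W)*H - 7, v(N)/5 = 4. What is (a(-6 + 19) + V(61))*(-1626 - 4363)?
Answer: -17236342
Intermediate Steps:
v(N) = 20 (v(N) = 5*4 = 20)
x(W, H) = -7 + 4*H*W (x(W, H) = 4*H*W - 7 = -7 + 4*H*W)
V(O) = O*(-10 + O)
a(A) = -233 (a(A) = -(-7 + 4*20*3) = -(-7 + 240) = -1*233 = -233)
(a(-6 + 19) + V(61))*(-1626 - 4363) = (-233 + 61*(-10 + 61))*(-1626 - 4363) = (-233 + 61*51)*(-5989) = (-233 + 3111)*(-5989) = 2878*(-5989) = -17236342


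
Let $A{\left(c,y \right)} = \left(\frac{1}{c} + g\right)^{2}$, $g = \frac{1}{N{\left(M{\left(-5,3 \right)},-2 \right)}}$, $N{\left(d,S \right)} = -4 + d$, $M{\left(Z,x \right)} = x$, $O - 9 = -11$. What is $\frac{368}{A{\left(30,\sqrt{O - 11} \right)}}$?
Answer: $\frac{331200}{841} \approx 393.82$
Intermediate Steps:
$O = -2$ ($O = 9 - 11 = -2$)
$g = -1$ ($g = \frac{1}{-4 + 3} = \frac{1}{-1} = -1$)
$A{\left(c,y \right)} = \left(-1 + \frac{1}{c}\right)^{2}$ ($A{\left(c,y \right)} = \left(\frac{1}{c} - 1\right)^{2} = \left(-1 + \frac{1}{c}\right)^{2}$)
$\frac{368}{A{\left(30,\sqrt{O - 11} \right)}} = \frac{368}{\frac{1}{900} \left(1 - 30\right)^{2}} = \frac{368}{\frac{1}{900} \left(-29\right)^{2}} = \frac{368}{\frac{1}{900} \cdot 841} = \frac{368}{\frac{841}{900}} = 368 \cdot \frac{900}{841} = \frac{331200}{841}$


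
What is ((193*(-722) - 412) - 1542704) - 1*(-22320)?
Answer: -1660142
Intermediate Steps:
((193*(-722) - 412) - 1542704) - 1*(-22320) = ((-139346 - 412) - 1542704) + 22320 = (-139758 - 1542704) + 22320 = -1682462 + 22320 = -1660142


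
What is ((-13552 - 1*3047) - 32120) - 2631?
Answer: -51350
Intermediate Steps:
((-13552 - 1*3047) - 32120) - 2631 = ((-13552 - 3047) - 32120) - 2631 = (-16599 - 32120) - 2631 = -48719 - 2631 = -51350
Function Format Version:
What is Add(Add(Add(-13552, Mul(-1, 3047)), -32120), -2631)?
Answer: -51350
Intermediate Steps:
Add(Add(Add(-13552, Mul(-1, 3047)), -32120), -2631) = Add(Add(Add(-13552, -3047), -32120), -2631) = Add(Add(-16599, -32120), -2631) = Add(-48719, -2631) = -51350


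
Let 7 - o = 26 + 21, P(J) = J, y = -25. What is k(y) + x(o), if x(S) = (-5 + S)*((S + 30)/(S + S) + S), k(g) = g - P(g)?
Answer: 14355/8 ≈ 1794.4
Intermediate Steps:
o = -40 (o = 7 - (26 + 21) = 7 - 1*47 = 7 - 47 = -40)
k(g) = 0 (k(g) = g - g = 0)
x(S) = (-5 + S)*(S + (30 + S)/(2*S)) (x(S) = (-5 + S)*((30 + S)/((2*S)) + S) = (-5 + S)*((30 + S)*(1/(2*S)) + S) = (-5 + S)*((30 + S)/(2*S) + S) = (-5 + S)*(S + (30 + S)/(2*S)))
k(y) + x(o) = 0 + (25/2 + (-40)² - 75/(-40) - 9/2*(-40)) = 0 + (25/2 + 1600 - 75*(-1/40) + 180) = 0 + (25/2 + 1600 + 15/8 + 180) = 0 + 14355/8 = 14355/8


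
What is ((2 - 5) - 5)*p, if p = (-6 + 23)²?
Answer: -2312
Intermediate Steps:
p = 289 (p = 17² = 289)
((2 - 5) - 5)*p = ((2 - 5) - 5)*289 = (-3 - 5)*289 = -8*289 = -2312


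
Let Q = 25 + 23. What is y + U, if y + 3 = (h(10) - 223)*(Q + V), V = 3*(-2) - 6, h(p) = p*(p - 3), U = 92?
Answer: -5419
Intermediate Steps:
h(p) = p*(-3 + p)
Q = 48
V = -12 (V = -6 - 6 = -12)
y = -5511 (y = -3 + (10*(-3 + 10) - 223)*(48 - 12) = -3 + (10*7 - 223)*36 = -3 + (70 - 223)*36 = -3 - 153*36 = -3 - 5508 = -5511)
y + U = -5511 + 92 = -5419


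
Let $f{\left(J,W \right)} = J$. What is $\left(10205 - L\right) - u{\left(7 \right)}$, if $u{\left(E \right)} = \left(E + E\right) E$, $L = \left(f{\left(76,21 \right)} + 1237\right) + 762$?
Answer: $8032$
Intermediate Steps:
$L = 2075$ ($L = \left(76 + 1237\right) + 762 = 1313 + 762 = 2075$)
$u{\left(E \right)} = 2 E^{2}$ ($u{\left(E \right)} = 2 E E = 2 E^{2}$)
$\left(10205 - L\right) - u{\left(7 \right)} = \left(10205 - 2075\right) - 2 \cdot 7^{2} = \left(10205 - 2075\right) - 2 \cdot 49 = 8130 - 98 = 8032$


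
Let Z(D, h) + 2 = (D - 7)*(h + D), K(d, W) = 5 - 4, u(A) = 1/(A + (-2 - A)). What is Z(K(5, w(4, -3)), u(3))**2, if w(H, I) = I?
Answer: 25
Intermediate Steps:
u(A) = -1/2 (u(A) = 1/(-2) = -1/2)
K(d, W) = 1
Z(D, h) = -2 + (-7 + D)*(D + h) (Z(D, h) = -2 + (D - 7)*(h + D) = -2 + (-7 + D)*(D + h))
Z(K(5, w(4, -3)), u(3))**2 = (-2 + 1**2 - 7*1 - 7*(-1/2) + 1*(-1/2))**2 = (-2 + 1 - 7 + 7/2 - 1/2)**2 = (-5)**2 = 25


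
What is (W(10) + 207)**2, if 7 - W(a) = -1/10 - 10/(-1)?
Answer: 4165681/100 ≈ 41657.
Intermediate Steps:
W(a) = -29/10 (W(a) = 7 - (-1/10 - 10/(-1)) = 7 - (-1*1/10 - 10*(-1)) = 7 - (-1/10 + 10) = 7 - 1*99/10 = 7 - 99/10 = -29/10)
(W(10) + 207)**2 = (-29/10 + 207)**2 = (2041/10)**2 = 4165681/100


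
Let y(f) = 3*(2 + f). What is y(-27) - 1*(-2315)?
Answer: 2240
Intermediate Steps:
y(f) = 6 + 3*f
y(-27) - 1*(-2315) = (6 + 3*(-27)) - 1*(-2315) = (6 - 81) + 2315 = -75 + 2315 = 2240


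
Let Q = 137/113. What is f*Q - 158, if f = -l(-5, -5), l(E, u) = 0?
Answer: -158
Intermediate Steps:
Q = 137/113 (Q = 137*(1/113) = 137/113 ≈ 1.2124)
f = 0 (f = -1*0 = 0)
f*Q - 158 = 0*(137/113) - 158 = 0 - 158 = -158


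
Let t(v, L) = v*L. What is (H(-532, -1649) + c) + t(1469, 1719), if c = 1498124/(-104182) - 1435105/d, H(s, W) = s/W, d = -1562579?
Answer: 338938377834844393912/134222503134161 ≈ 2.5252e+6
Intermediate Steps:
t(v, L) = L*v
c = -1095712496343/81396302689 (c = 1498124/(-104182) - 1435105/(-1562579) = 1498124*(-1/104182) - 1435105*(-1/1562579) = -749062/52091 + 1435105/1562579 = -1095712496343/81396302689 ≈ -13.461)
(H(-532, -1649) + c) + t(1469, 1719) = (-532/(-1649) - 1095712496343/81396302689) + 1719*1469 = (-532*(-1/1649) - 1095712496343/81396302689) + 2525211 = (532/1649 - 1095712496343/81396302689) + 2525211 = -1763527073439059/134222503134161 + 2525211 = 338938377834844393912/134222503134161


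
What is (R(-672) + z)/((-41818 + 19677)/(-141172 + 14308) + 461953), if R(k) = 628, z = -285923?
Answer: -36193664880/58605227533 ≈ -0.61758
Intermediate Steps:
(R(-672) + z)/((-41818 + 19677)/(-141172 + 14308) + 461953) = (628 - 285923)/((-41818 + 19677)/(-141172 + 14308) + 461953) = -285295/(-22141/(-126864) + 461953) = -285295/(-22141*(-1/126864) + 461953) = -285295/(22141/126864 + 461953) = -285295/58605227533/126864 = -285295*126864/58605227533 = -36193664880/58605227533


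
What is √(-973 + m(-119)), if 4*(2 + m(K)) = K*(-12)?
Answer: I*√618 ≈ 24.86*I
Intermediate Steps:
m(K) = -2 - 3*K (m(K) = -2 + (K*(-12))/4 = -2 + (-12*K)/4 = -2 - 3*K)
√(-973 + m(-119)) = √(-973 + (-2 - 3*(-119))) = √(-973 + (-2 + 357)) = √(-973 + 355) = √(-618) = I*√618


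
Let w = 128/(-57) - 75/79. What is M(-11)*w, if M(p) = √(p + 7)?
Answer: -28774*I/4503 ≈ -6.39*I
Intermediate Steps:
w = -14387/4503 (w = 128*(-1/57) - 75*1/79 = -128/57 - 75/79 = -14387/4503 ≈ -3.1950)
M(p) = √(7 + p)
M(-11)*w = √(7 - 11)*(-14387/4503) = √(-4)*(-14387/4503) = (2*I)*(-14387/4503) = -28774*I/4503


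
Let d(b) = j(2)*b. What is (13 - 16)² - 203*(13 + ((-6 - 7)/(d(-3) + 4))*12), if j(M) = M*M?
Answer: -13177/2 ≈ -6588.5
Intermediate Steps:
j(M) = M²
d(b) = 4*b (d(b) = 2²*b = 4*b)
(13 - 16)² - 203*(13 + ((-6 - 7)/(d(-3) + 4))*12) = (13 - 16)² - 203*(13 + ((-6 - 7)/(4*(-3) + 4))*12) = (-3)² - 203*(13 - 13/(-12 + 4)*12) = 9 - 203*(13 - 13/(-8)*12) = 9 - 203*(13 - 13*(-⅛)*12) = 9 - 203*(13 + (13/8)*12) = 9 - 203*(13 + 39/2) = 9 - 203*65/2 = 9 - 13195/2 = -13177/2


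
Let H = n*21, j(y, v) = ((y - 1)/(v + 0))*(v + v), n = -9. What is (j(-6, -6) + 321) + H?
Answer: 118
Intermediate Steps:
j(y, v) = -2 + 2*y (j(y, v) = ((-1 + y)/v)*(2*v) = -2 + 2*y)
H = -189 (H = -9*21 = -189)
(j(-6, -6) + 321) + H = ((-2 + 2*(-6)) + 321) - 189 = ((-2 - 12) + 321) - 189 = (-14 + 321) - 189 = 307 - 189 = 118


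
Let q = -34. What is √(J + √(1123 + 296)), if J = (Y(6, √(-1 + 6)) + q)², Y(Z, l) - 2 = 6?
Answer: √(676 + √1419) ≈ 26.715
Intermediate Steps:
Y(Z, l) = 8 (Y(Z, l) = 2 + 6 = 8)
J = 676 (J = (8 - 34)² = (-26)² = 676)
√(J + √(1123 + 296)) = √(676 + √(1123 + 296)) = √(676 + √1419)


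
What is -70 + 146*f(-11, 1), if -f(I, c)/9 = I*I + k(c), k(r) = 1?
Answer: -160378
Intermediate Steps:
f(I, c) = -9 - 9*I² (f(I, c) = -9*(I*I + 1) = -9*(I² + 1) = -9*(1 + I²) = -9 - 9*I²)
-70 + 146*f(-11, 1) = -70 + 146*(-9 - 9*(-11)²) = -70 + 146*(-9 - 9*121) = -70 + 146*(-9 - 1089) = -70 + 146*(-1098) = -70 - 160308 = -160378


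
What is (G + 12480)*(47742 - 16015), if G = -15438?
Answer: -93848466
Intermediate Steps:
(G + 12480)*(47742 - 16015) = (-15438 + 12480)*(47742 - 16015) = -2958*31727 = -93848466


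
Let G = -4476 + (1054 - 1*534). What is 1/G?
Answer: -1/3956 ≈ -0.00025278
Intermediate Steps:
G = -3956 (G = -4476 + (1054 - 534) = -4476 + 520 = -3956)
1/G = 1/(-3956) = -1/3956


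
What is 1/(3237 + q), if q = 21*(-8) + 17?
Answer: 1/3086 ≈ 0.00032404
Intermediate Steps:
q = -151 (q = -168 + 17 = -151)
1/(3237 + q) = 1/(3237 - 151) = 1/3086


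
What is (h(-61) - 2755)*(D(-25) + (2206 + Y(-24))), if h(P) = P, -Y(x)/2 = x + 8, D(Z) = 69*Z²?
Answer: -127742208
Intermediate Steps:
Y(x) = -16 - 2*x (Y(x) = -2*(x + 8) = -2*(8 + x) = -16 - 2*x)
(h(-61) - 2755)*(D(-25) + (2206 + Y(-24))) = (-61 - 2755)*(69*(-25)² + (2206 + (-16 - 2*(-24)))) = -2816*(69*625 + (2206 + (-16 + 48))) = -2816*(43125 + (2206 + 32)) = -2816*(43125 + 2238) = -2816*45363 = -127742208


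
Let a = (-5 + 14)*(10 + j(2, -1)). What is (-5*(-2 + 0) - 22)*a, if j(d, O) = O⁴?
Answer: -1188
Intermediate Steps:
a = 99 (a = (-5 + 14)*(10 + (-1)⁴) = 9*(10 + 1) = 9*11 = 99)
(-5*(-2 + 0) - 22)*a = (-5*(-2 + 0) - 22)*99 = (-5*(-2) - 22)*99 = (10 - 22)*99 = -12*99 = -1188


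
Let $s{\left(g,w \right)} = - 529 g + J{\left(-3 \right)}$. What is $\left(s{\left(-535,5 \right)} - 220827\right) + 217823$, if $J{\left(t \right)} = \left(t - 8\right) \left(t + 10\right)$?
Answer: $279934$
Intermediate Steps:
$J{\left(t \right)} = \left(-8 + t\right) \left(10 + t\right)$
$s{\left(g,w \right)} = -77 - 529 g$ ($s{\left(g,w \right)} = - 529 g + \left(-80 + \left(-3\right)^{2} + 2 \left(-3\right)\right) = - 529 g - 77 = -77 - 529 g$)
$\left(s{\left(-535,5 \right)} - 220827\right) + 217823 = \left(\left(-77 - -283015\right) - 220827\right) + 217823 = \left(\left(-77 + 283015\right) - 220827\right) + 217823 = \left(282938 - 220827\right) + 217823 = 62111 + 217823 = 279934$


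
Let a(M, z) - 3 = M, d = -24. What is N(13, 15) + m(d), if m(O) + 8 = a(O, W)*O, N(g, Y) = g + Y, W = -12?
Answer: 524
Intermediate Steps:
a(M, z) = 3 + M
N(g, Y) = Y + g
m(O) = -8 + O*(3 + O) (m(O) = -8 + (3 + O)*O = -8 + O*(3 + O))
N(13, 15) + m(d) = (15 + 13) + (-8 - 24*(3 - 24)) = 28 + (-8 - 24*(-21)) = 28 + (-8 + 504) = 28 + 496 = 524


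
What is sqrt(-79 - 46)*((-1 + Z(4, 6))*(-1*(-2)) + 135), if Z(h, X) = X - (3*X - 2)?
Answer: 565*I*sqrt(5) ≈ 1263.4*I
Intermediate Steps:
Z(h, X) = 2 - 2*X (Z(h, X) = X - (-2 + 3*X) = X + (2 - 3*X) = 2 - 2*X)
sqrt(-79 - 46)*((-1 + Z(4, 6))*(-1*(-2)) + 135) = sqrt(-79 - 46)*((-1 + (2 - 2*6))*(-1*(-2)) + 135) = sqrt(-125)*((-1 + (2 - 12))*2 + 135) = (5*I*sqrt(5))*((-1 - 10)*2 + 135) = (5*I*sqrt(5))*(-11*2 + 135) = (5*I*sqrt(5))*(-22 + 135) = (5*I*sqrt(5))*113 = 565*I*sqrt(5)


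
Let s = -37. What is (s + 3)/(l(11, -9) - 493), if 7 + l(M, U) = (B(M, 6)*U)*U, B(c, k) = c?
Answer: -2/23 ≈ -0.086957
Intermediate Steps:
l(M, U) = -7 + M*U**2 (l(M, U) = -7 + (M*U)*U = -7 + M*U**2)
(s + 3)/(l(11, -9) - 493) = (-37 + 3)/((-7 + 11*(-9)**2) - 493) = -34/((-7 + 11*81) - 493) = -34/((-7 + 891) - 493) = -34/(884 - 493) = -34/391 = -34*1/391 = -2/23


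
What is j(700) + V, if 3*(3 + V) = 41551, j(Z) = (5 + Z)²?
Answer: 1532617/3 ≈ 5.1087e+5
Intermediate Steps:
V = 41542/3 (V = -3 + (⅓)*41551 = -3 + 41551/3 = 41542/3 ≈ 13847.)
j(700) + V = (5 + 700)² + 41542/3 = 705² + 41542/3 = 497025 + 41542/3 = 1532617/3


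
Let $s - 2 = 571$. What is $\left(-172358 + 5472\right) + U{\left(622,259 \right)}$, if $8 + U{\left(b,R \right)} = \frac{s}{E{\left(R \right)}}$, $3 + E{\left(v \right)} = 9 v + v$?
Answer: $- \frac{431754205}{2587} \approx -1.6689 \cdot 10^{5}$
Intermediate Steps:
$E{\left(v \right)} = -3 + 10 v$ ($E{\left(v \right)} = -3 + \left(9 v + v\right) = -3 + 10 v$)
$s = 573$ ($s = 2 + 571 = 573$)
$U{\left(b,R \right)} = -8 + \frac{573}{-3 + 10 R}$
$\left(-172358 + 5472\right) + U{\left(622,259 \right)} = \left(-172358 + 5472\right) + \frac{597 - 20720}{-3 + 10 \cdot 259} = -166886 + \frac{597 - 20720}{-3 + 2590} = -166886 + \frac{1}{2587} \left(-20123\right) = -166886 - \frac{20123}{2587} = - \frac{431754205}{2587}$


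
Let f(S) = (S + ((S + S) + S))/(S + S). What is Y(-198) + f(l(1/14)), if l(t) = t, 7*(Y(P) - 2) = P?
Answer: -170/7 ≈ -24.286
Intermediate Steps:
Y(P) = 2 + P/7
f(S) = 2 (f(S) = (S + (2*S + S))/((2*S)) = (S + 3*S)*(1/(2*S)) = (4*S)*(1/(2*S)) = 2)
Y(-198) + f(l(1/14)) = (2 + (1/7)*(-198)) + 2 = (2 - 198/7) + 2 = -184/7 + 2 = -170/7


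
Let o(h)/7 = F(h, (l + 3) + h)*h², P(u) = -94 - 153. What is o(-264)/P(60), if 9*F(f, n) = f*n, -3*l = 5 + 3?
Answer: -3773310464/247 ≈ -1.5277e+7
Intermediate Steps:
P(u) = -247
l = -8/3 (l = -(5 + 3)/3 = -⅓*8 = -8/3 ≈ -2.6667)
F(f, n) = f*n/9 (F(f, n) = (f*n)/9 = f*n/9)
o(h) = 7*h³*(⅓ + h)/9 (o(h) = 7*((h*((-8/3 + 3) + h)/9)*h²) = 7*((h*(⅓ + h)/9)*h²) = 7*(h³*(⅓ + h)/9) = 7*h³*(⅓ + h)/9)
o(-264)/P(60) = ((7/27)*(-264)³*(1 + 3*(-264)))/(-247) = ((7/27)*(-18399744)*(1 - 792))*(-1/247) = ((7/27)*(-18399744)*(-791))*(-1/247) = 3773310464*(-1/247) = -3773310464/247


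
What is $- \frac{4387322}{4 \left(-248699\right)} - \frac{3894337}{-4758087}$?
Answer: $\frac{12374665321633}{2366662957626} \approx 5.2287$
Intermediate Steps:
$- \frac{4387322}{4 \left(-248699\right)} - \frac{3894337}{-4758087} = - \frac{4387322}{-994796} - - \frac{3894337}{4758087} = \left(-4387322\right) \left(- \frac{1}{994796}\right) + \frac{3894337}{4758087} = \frac{2193661}{497398} + \frac{3894337}{4758087} = \frac{12374665321633}{2366662957626}$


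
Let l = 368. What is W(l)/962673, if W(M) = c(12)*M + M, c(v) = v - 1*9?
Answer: 1472/962673 ≈ 0.0015291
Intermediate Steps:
c(v) = -9 + v (c(v) = v - 9 = -9 + v)
W(M) = 4*M (W(M) = (-9 + 12)*M + M = 3*M + M = 4*M)
W(l)/962673 = (4*368)/962673 = 1472*(1/962673) = 1472/962673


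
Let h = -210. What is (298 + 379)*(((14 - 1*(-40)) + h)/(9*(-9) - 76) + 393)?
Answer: 41877189/157 ≈ 2.6673e+5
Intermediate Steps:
(298 + 379)*(((14 - 1*(-40)) + h)/(9*(-9) - 76) + 393) = (298 + 379)*(((14 - 1*(-40)) - 210)/(9*(-9) - 76) + 393) = 677*(((14 + 40) - 210)/(-81 - 76) + 393) = 677*((54 - 210)/(-157) + 393) = 677*(-156*(-1/157) + 393) = 677*(156/157 + 393) = 677*(61857/157) = 41877189/157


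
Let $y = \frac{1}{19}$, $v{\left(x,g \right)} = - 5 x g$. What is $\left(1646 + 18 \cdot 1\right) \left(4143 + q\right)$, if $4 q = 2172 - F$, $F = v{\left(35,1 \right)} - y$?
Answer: $\frac{149536192}{19} \approx 7.8703 \cdot 10^{6}$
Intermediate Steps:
$v{\left(x,g \right)} = - 5 g x$
$y = \frac{1}{19} \approx 0.052632$
$F = - \frac{3326}{19}$ ($F = \left(-5\right) 1 \cdot 35 - \frac{1}{19} = -175 - \frac{1}{19} = - \frac{3326}{19} \approx -175.05$)
$q = \frac{22297}{38}$ ($q = \frac{2172 - - \frac{3326}{19}}{4} = \frac{2172 + \frac{3326}{19}}{4} = \frac{1}{4} \cdot \frac{44594}{19} = \frac{22297}{38} \approx 586.76$)
$\left(1646 + 18 \cdot 1\right) \left(4143 + q\right) = \left(1646 + 18 \cdot 1\right) \left(4143 + \frac{22297}{38}\right) = \left(1646 + 18\right) \frac{179731}{38} = 1664 \cdot \frac{179731}{38} = \frac{149536192}{19}$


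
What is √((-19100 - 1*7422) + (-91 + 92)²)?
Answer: I*√26521 ≈ 162.85*I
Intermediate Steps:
√((-19100 - 1*7422) + (-91 + 92)²) = √((-19100 - 7422) + 1²) = √(-26522 + 1) = √(-26521) = I*√26521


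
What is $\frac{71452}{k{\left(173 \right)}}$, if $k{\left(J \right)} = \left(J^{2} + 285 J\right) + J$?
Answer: $\frac{71452}{79407} \approx 0.89982$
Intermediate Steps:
$k{\left(J \right)} = J^{2} + 286 J$
$\frac{71452}{k{\left(173 \right)}} = \frac{71452}{173 \left(286 + 173\right)} = \frac{71452}{173 \cdot 459} = \frac{71452}{79407}$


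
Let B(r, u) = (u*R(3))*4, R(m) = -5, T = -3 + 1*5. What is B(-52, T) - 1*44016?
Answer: -44056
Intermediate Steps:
T = 2 (T = -3 + 5 = 2)
B(r, u) = -20*u (B(r, u) = (u*(-5))*4 = -5*u*4 = -20*u)
B(-52, T) - 1*44016 = -20*2 - 1*44016 = -40 - 44016 = -44056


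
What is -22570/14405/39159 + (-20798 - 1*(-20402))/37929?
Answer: -14948924930/1426346329797 ≈ -0.010481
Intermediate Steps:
-22570/14405/39159 + (-20798 - 1*(-20402))/37929 = -22570*1/14405*(1/39159) + (-20798 + 20402)*(1/37929) = -4514/2881*1/39159 - 396*1/37929 = -4514/112817079 - 132/12643 = -14948924930/1426346329797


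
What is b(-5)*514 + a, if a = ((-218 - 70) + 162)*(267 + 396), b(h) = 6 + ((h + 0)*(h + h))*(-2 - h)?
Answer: -3354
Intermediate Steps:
b(h) = 6 + 2*h²*(-2 - h) (b(h) = 6 + (h*(2*h))*(-2 - h) = 6 + (2*h²)*(-2 - h) = 6 + 2*h²*(-2 - h))
a = -83538 (a = (-288 + 162)*663 = -126*663 = -83538)
b(-5)*514 + a = (6 - 4*(-5)² - 2*(-5)³)*514 - 83538 = (6 - 4*25 - 2*(-125))*514 - 83538 = (6 - 100 + 250)*514 - 83538 = 156*514 - 83538 = 80184 - 83538 = -3354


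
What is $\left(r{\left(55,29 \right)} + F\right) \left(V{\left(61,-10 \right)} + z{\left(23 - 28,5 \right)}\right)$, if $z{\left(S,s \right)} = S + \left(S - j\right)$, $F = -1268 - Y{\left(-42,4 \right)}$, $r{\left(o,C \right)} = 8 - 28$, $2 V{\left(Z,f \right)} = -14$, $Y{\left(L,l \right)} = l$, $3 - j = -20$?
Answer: $51680$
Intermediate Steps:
$j = 23$ ($j = 3 - -20 = 3 + 20 = 23$)
$V{\left(Z,f \right)} = -7$ ($V{\left(Z,f \right)} = \frac{1}{2} \left(-14\right) = -7$)
$r{\left(o,C \right)} = -20$ ($r{\left(o,C \right)} = 8 - 28 = -20$)
$F = -1272$ ($F = -1268 - 4 = -1272$)
$z{\left(S,s \right)} = -23 + 2 S$ ($z{\left(S,s \right)} = S + \left(S - 23\right) = S + \left(-23 + S\right) = -23 + 2 S$)
$\left(r{\left(55,29 \right)} + F\right) \left(V{\left(61,-10 \right)} + z{\left(23 - 28,5 \right)}\right) = \left(-20 - 1272\right) \left(-7 - \left(23 - 2 \left(23 - 28\right)\right)\right) = - 1292 \left(-7 + \left(-23 + 2 \left(-5\right)\right)\right) = - 1292 \left(-7 - 33\right) = \left(-1292\right) \left(-40\right) = 51680$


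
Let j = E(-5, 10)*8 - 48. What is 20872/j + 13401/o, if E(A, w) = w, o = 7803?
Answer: 2267959/3468 ≈ 653.97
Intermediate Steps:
j = 32 (j = 10*8 - 48 = 80 - 48 = 32)
20872/j + 13401/o = 20872/32 + 13401/7803 = 20872*(1/32) + 13401*(1/7803) = 2609/4 + 1489/867 = 2267959/3468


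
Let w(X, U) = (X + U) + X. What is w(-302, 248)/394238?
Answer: -178/197119 ≈ -0.00090301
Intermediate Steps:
w(X, U) = U + 2*X (w(X, U) = (U + X) + X = U + 2*X)
w(-302, 248)/394238 = (248 + 2*(-302))/394238 = (248 - 604)*(1/394238) = -356*1/394238 = -178/197119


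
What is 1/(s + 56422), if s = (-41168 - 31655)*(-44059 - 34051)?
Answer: 1/5688260952 ≈ 1.7580e-10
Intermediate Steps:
s = 5688204530 (s = -72823*(-78110) = 5688204530)
1/(s + 56422) = 1/(5688204530 + 56422) = 1/5688260952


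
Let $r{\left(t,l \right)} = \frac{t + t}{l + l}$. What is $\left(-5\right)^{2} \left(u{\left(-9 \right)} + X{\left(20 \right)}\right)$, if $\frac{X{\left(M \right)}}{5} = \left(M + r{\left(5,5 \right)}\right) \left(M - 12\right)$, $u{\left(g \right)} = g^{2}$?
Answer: $23025$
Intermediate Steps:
$r{\left(t,l \right)} = \frac{t}{l}$ ($r{\left(t,l \right)} = \frac{2 t}{2 l} = 2 t \frac{1}{2 l} = \frac{t}{l}$)
$X{\left(M \right)} = 5 \left(1 + M\right) \left(-12 + M\right)$ ($X{\left(M \right)} = 5 \left(M + \frac{5}{5}\right) \left(M - 12\right) = 5 \left(M + 5 \cdot \frac{1}{5}\right) \left(-12 + M\right) = 5 \left(M + 1\right) \left(-12 + M\right) = 5 \left(1 + M\right) \left(-12 + M\right)$)
$\left(-5\right)^{2} \left(u{\left(-9 \right)} + X{\left(20 \right)}\right) = \left(-5\right)^{2} \left(\left(-9\right)^{2} - \left(1160 - 2000\right)\right) = 25 \left(81 - -840\right) = 25 \left(81 + 840\right) = 25 \cdot 921 = 23025$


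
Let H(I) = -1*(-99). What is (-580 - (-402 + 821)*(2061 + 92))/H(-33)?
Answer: -902687/99 ≈ -9118.0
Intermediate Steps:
H(I) = 99
(-580 - (-402 + 821)*(2061 + 92))/H(-33) = (-580 - (-402 + 821)*(2061 + 92))/99 = (-580 - 419*2153)*(1/99) = (-580 - 1*902107)*(1/99) = (-580 - 902107)*(1/99) = -902687*1/99 = -902687/99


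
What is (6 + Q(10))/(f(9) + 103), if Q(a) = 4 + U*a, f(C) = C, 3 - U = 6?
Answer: -5/28 ≈ -0.17857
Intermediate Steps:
U = -3 (U = 3 - 1*6 = 3 - 6 = -3)
Q(a) = 4 - 3*a
(6 + Q(10))/(f(9) + 103) = (6 + (4 - 3*10))/(9 + 103) = (6 + (4 - 30))/112 = (6 - 26)/112 = (1/112)*(-20) = -5/28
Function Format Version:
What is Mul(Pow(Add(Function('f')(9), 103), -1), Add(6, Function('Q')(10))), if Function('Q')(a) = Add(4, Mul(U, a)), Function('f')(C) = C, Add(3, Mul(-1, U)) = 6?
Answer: Rational(-5, 28) ≈ -0.17857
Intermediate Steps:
U = -3 (U = Add(3, Mul(-1, 6)) = Add(3, -6) = -3)
Function('Q')(a) = Add(4, Mul(-3, a))
Mul(Pow(Add(Function('f')(9), 103), -1), Add(6, Function('Q')(10))) = Mul(Pow(Add(9, 103), -1), Add(6, Add(4, Mul(-3, 10)))) = Mul(Pow(112, -1), Add(6, Add(4, -30))) = Mul(Rational(1, 112), Add(6, -26)) = Mul(Rational(1, 112), -20) = Rational(-5, 28)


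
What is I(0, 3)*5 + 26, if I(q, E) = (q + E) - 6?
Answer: 11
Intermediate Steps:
I(q, E) = -6 + E + q (I(q, E) = (E + q) - 6 = -6 + E + q)
I(0, 3)*5 + 26 = (-6 + 3 + 0)*5 + 26 = -3*5 + 26 = -15 + 26 = 11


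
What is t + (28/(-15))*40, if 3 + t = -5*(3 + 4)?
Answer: -338/3 ≈ -112.67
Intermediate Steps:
t = -38 (t = -3 - 5*(3 + 4) = -3 - 5*7 = -3 - 35 = -38)
t + (28/(-15))*40 = -38 + (28/(-15))*40 = -38 + (28*(-1/15))*40 = -38 - 28/15*40 = -38 - 224/3 = -338/3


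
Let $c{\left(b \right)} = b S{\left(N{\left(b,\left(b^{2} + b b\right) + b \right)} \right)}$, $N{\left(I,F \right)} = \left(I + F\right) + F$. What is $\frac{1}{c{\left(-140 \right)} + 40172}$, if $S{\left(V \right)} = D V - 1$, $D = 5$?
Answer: $- \frac{1}{54545688} \approx -1.8333 \cdot 10^{-8}$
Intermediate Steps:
$N{\left(I,F \right)} = I + 2 F$ ($N{\left(I,F \right)} = \left(F + I\right) + F = I + 2 F$)
$S{\left(V \right)} = -1 + 5 V$ ($S{\left(V \right)} = 5 V - 1 = -1 + 5 V$)
$c{\left(b \right)} = b \left(-1 + 15 b + 20 b^{2}\right)$ ($c{\left(b \right)} = b \left(-1 + 5 \left(b + 2 \left(\left(b^{2} + b b\right) + b\right)\right)\right) = b \left(-1 + 5 \left(b + 2 \left(\left(b^{2} + b^{2}\right) + b\right)\right)\right) = b \left(-1 + 5 \left(b + 2 \left(2 b^{2} + b\right)\right)\right) = b \left(-1 + 5 \left(b + 2 \left(b + 2 b^{2}\right)\right)\right) = b \left(-1 + 5 \left(b + \left(2 b + 4 b^{2}\right)\right)\right) = b \left(-1 + 5 \left(3 b + 4 b^{2}\right)\right) = b \left(-1 + \left(15 b + 20 b^{2}\right)\right) = b \left(-1 + 15 b + 20 b^{2}\right)$)
$\frac{1}{c{\left(-140 \right)} + 40172} = \frac{1}{- 140 \left(-1 + 15 \left(-140\right) + 20 \left(-140\right)^{2}\right) + 40172} = \frac{1}{- 140 \left(-1 - 2100 + 20 \cdot 19600\right) + 40172} = \frac{1}{- 140 \left(-1 - 2100 + 392000\right) + 40172} = \frac{1}{\left(-140\right) 389899 + 40172} = \frac{1}{-54585860 + 40172} = \frac{1}{-54545688} = - \frac{1}{54545688}$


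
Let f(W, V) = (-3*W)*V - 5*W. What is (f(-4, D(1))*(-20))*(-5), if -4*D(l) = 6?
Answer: 200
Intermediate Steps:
D(l) = -3/2 (D(l) = -¼*6 = -3/2)
f(W, V) = -5*W - 3*V*W (f(W, V) = -3*V*W - 5*W = -5*W - 3*V*W)
(f(-4, D(1))*(-20))*(-5) = (-1*(-4)*(5 + 3*(-3/2))*(-20))*(-5) = (-1*(-4)*(5 - 9/2)*(-20))*(-5) = (-1*(-4)*½*(-20))*(-5) = (2*(-20))*(-5) = -40*(-5) = 200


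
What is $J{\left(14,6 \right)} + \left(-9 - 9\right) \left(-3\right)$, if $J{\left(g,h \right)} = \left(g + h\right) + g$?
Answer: $88$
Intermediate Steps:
$J{\left(g,h \right)} = h + 2 g$
$J{\left(14,6 \right)} + \left(-9 - 9\right) \left(-3\right) = \left(6 + 2 \cdot 14\right) + \left(-9 - 9\right) \left(-3\right) = \left(6 + 28\right) - -54 = 34 + 54 = 88$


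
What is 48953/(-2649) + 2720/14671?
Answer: -41822599/2286087 ≈ -18.294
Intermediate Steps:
48953/(-2649) + 2720/14671 = 48953*(-1/2649) + 2720*(1/14671) = -48953/2649 + 160/863 = -41822599/2286087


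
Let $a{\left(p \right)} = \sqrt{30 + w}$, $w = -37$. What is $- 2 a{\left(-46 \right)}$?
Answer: $- 2 i \sqrt{7} \approx - 5.2915 i$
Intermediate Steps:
$a{\left(p \right)} = i \sqrt{7}$ ($a{\left(p \right)} = \sqrt{30 - 37} = \sqrt{-7} = i \sqrt{7}$)
$- 2 a{\left(-46 \right)} = - 2 i \sqrt{7}$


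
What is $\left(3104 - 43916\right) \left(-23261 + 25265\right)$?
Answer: $-81787248$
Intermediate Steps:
$\left(3104 - 43916\right) \left(-23261 + 25265\right) = \left(-40812\right) 2004 = -81787248$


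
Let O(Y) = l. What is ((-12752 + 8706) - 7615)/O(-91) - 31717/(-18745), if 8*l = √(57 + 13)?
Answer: 1379/815 - 46644*√70/35 ≈ -11148.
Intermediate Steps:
l = √70/8 (l = √(57 + 13)/8 = √70/8 ≈ 1.0458)
O(Y) = √70/8
((-12752 + 8706) - 7615)/O(-91) - 31717/(-18745) = ((-12752 + 8706) - 7615)/((√70/8)) - 31717/(-18745) = (-4046 - 7615)*(4*√70/35) - 31717*(-1/18745) = -46644*√70/35 + 1379/815 = 1379/815 - 46644*√70/35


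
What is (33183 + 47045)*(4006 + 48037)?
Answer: 4175305804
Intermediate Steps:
(33183 + 47045)*(4006 + 48037) = 80228*52043 = 4175305804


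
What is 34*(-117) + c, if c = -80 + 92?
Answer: -3966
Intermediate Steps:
c = 12
34*(-117) + c = 34*(-117) + 12 = -3978 + 12 = -3966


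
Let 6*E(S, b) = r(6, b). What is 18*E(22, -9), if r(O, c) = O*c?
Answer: -162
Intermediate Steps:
E(S, b) = b (E(S, b) = (6*b)/6 = b)
18*E(22, -9) = 18*(-9) = -162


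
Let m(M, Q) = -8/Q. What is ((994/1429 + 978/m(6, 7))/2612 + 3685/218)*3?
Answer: 80928426723/1627390928 ≈ 49.729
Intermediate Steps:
((994/1429 + 978/m(6, 7))/2612 + 3685/218)*3 = ((994/1429 + 978/((-8/7)))/2612 + 3685/218)*3 = ((994*(1/1429) + 978/((-8*⅐)))*(1/2612) + 3685*(1/218))*3 = ((994/1429 + 978/(-8/7))*(1/2612) + 3685/218)*3 = ((994/1429 + 978*(-7/8))*(1/2612) + 3685/218)*3 = ((994/1429 - 3423/4)*(1/2612) + 3685/218)*3 = (-4887491/5716*1/2612 + 3685/218)*3 = (-4887491/14930192 + 3685/218)*3 = (26976142241/1627390928)*3 = 80928426723/1627390928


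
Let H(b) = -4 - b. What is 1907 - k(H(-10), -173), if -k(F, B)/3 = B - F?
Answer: 1370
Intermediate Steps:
k(F, B) = -3*B + 3*F (k(F, B) = -3*(B - F) = -3*B + 3*F)
1907 - k(H(-10), -173) = 1907 - (-3*(-173) + 3*(-4 - 1*(-10))) = 1907 - (519 + 3*(-4 + 10)) = 1907 - (519 + 3*6) = 1907 - (519 + 18) = 1907 - 1*537 = 1907 - 537 = 1370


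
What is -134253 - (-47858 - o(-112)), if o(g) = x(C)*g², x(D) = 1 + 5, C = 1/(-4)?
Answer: -11131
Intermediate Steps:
C = -¼ ≈ -0.25000
x(D) = 6
o(g) = 6*g²
-134253 - (-47858 - o(-112)) = -134253 - (-47858 - 6*(-112)²) = -134253 - (-47858 - 6*12544) = -134253 - (-47858 - 1*75264) = -134253 - (-47858 - 75264) = -134253 - 1*(-123122) = -134253 + 123122 = -11131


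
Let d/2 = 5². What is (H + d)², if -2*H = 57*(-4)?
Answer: 26896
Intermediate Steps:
H = 114 (H = -57*(-4)/2 = -½*(-228) = 114)
d = 50 (d = 2*5² = 2*25 = 50)
(H + d)² = (114 + 50)² = 164² = 26896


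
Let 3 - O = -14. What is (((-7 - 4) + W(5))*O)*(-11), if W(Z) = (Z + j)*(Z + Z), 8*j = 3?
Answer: -31977/4 ≈ -7994.3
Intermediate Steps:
j = 3/8 (j = (⅛)*3 = 3/8 ≈ 0.37500)
O = 17 (O = 3 - 1*(-14) = 3 + 14 = 17)
W(Z) = 2*Z*(3/8 + Z) (W(Z) = (Z + 3/8)*(Z + Z) = (3/8 + Z)*(2*Z) = 2*Z*(3/8 + Z))
(((-7 - 4) + W(5))*O)*(-11) = (((-7 - 4) + (¼)*5*(3 + 8*5))*17)*(-11) = ((-11 + (¼)*5*(3 + 40))*17)*(-11) = ((-11 + (¼)*5*43)*17)*(-11) = ((-11 + 215/4)*17)*(-11) = ((171/4)*17)*(-11) = (2907/4)*(-11) = -31977/4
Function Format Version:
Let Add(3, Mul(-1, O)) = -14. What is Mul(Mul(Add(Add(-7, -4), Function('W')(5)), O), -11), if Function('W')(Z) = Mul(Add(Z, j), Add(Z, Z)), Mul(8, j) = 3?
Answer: Rational(-31977, 4) ≈ -7994.3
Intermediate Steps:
j = Rational(3, 8) (j = Mul(Rational(1, 8), 3) = Rational(3, 8) ≈ 0.37500)
O = 17 (O = Add(3, Mul(-1, -14)) = Add(3, 14) = 17)
Function('W')(Z) = Mul(2, Z, Add(Rational(3, 8), Z)) (Function('W')(Z) = Mul(Add(Z, Rational(3, 8)), Add(Z, Z)) = Mul(Add(Rational(3, 8), Z), Mul(2, Z)) = Mul(2, Z, Add(Rational(3, 8), Z)))
Mul(Mul(Add(Add(-7, -4), Function('W')(5)), O), -11) = Mul(Mul(Add(Add(-7, -4), Mul(Rational(1, 4), 5, Add(3, Mul(8, 5)))), 17), -11) = Mul(Mul(Add(-11, Mul(Rational(1, 4), 5, Add(3, 40))), 17), -11) = Mul(Mul(Add(-11, Mul(Rational(1, 4), 5, 43)), 17), -11) = Mul(Mul(Add(-11, Rational(215, 4)), 17), -11) = Mul(Mul(Rational(171, 4), 17), -11) = Mul(Rational(2907, 4), -11) = Rational(-31977, 4)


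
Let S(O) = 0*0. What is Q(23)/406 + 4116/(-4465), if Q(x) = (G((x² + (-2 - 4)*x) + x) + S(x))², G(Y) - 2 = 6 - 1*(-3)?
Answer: -1130831/1812790 ≈ -0.62381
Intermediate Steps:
S(O) = 0
G(Y) = 11 (G(Y) = 2 + (6 - 1*(-3)) = 2 + (6 + 3) = 2 + 9 = 11)
Q(x) = 121 (Q(x) = (11 + 0)² = 11² = 121)
Q(23)/406 + 4116/(-4465) = 121/406 + 4116/(-4465) = 121*(1/406) + 4116*(-1/4465) = 121/406 - 4116/4465 = -1130831/1812790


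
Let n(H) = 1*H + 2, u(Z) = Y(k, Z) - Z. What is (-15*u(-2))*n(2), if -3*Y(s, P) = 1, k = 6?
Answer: -100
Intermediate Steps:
Y(s, P) = -⅓ (Y(s, P) = -⅓*1 = -⅓)
u(Z) = -⅓ - Z
n(H) = 2 + H (n(H) = H + 2 = 2 + H)
(-15*u(-2))*n(2) = (-15*(-⅓ - 1*(-2)))*(2 + 2) = -15*(-⅓ + 2)*4 = -15*5/3*4 = -25*4 = -100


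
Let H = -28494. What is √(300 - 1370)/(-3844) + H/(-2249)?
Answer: 28494/2249 - I*√1070/3844 ≈ 12.67 - 0.0085096*I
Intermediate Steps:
√(300 - 1370)/(-3844) + H/(-2249) = √(300 - 1370)/(-3844) - 28494/(-2249) = √(-1070)*(-1/3844) - 28494*(-1/2249) = (I*√1070)*(-1/3844) + 28494/2249 = -I*√1070/3844 + 28494/2249 = 28494/2249 - I*√1070/3844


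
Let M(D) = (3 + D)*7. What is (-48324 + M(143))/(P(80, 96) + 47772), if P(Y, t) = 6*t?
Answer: -23651/24174 ≈ -0.97836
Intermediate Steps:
M(D) = 21 + 7*D
(-48324 + M(143))/(P(80, 96) + 47772) = (-48324 + (21 + 7*143))/(6*96 + 47772) = (-48324 + (21 + 1001))/(576 + 47772) = (-48324 + 1022)/48348 = -47302*1/48348 = -23651/24174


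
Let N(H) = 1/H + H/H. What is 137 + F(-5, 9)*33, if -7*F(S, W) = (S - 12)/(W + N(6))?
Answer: 61865/427 ≈ 144.88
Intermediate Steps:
N(H) = 1 + 1/H (N(H) = 1/H + 1 = 1 + 1/H)
F(S, W) = -(-12 + S)/(7*(7/6 + W)) (F(S, W) = -(S - 12)/(7*(W + (1 + 6)/6)) = -(-12 + S)/(7*(W + (⅙)*7)) = -(-12 + S)/(7*(W + 7/6)) = -(-12 + S)/(7*(7/6 + W)))
137 + F(-5, 9)*33 = 137 + (6*(12 - 1*(-5))/(7*(7 + 6*9)))*33 = 137 + (6*(12 + 5)/(7*(7 + 54)))*33 = 137 + ((6/7)*17/61)*33 = 137 + ((6/7)*(1/61)*17)*33 = 137 + (102/427)*33 = 137 + 3366/427 = 61865/427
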